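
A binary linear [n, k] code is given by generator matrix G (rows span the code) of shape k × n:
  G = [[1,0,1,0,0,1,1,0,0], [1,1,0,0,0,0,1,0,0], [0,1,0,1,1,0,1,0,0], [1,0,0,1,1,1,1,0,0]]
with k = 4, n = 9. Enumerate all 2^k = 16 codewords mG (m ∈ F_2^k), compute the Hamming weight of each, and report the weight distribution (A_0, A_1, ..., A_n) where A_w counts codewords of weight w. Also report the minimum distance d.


Weight distribution: A_0 = 1, A_2 = 2, A_3 = 6, A_4 = 3, A_5 = 2, A_6 = 2. Minimum distance d = 2.

Enumerate all 2^4 = 16 messages m ∈ F_2^4.
For each, compute codeword c = mG in F_2^9, then tally its weight.
  m = 0000 → c = 000000000, weight = 0.
  m = 1000 → c = 101001100, weight = 4.
  m = 0100 → c = 110000100, weight = 3.
  m = 1100 → c = 011001000, weight = 3.
  m = 0010 → c = 010110100, weight = 4.
  m = 1010 → c = 111111000, weight = 6.
  m = 0110 → c = 100110000, weight = 3.
  m = 1110 → c = 001111100, weight = 5.
  m = 0001 → c = 100111100, weight = 5.
  m = 1001 → c = 001110000, weight = 3.
  m = 0101 → c = 010111000, weight = 4.
  m = 1101 → c = 111110100, weight = 6.
  m = 0011 → c = 110001000, weight = 3.
  m = 1011 → c = 011000100, weight = 3.
  m = 0111 → c = 000001100, weight = 2.
  m = 1111 → c = 101000000, weight = 2.
Tally weights:
  weight 0: 1 codewords.
  weight 2: 2 codewords.
  weight 3: 6 codewords.
  weight 4: 3 codewords.
  weight 5: 2 codewords.
  weight 6: 2 codewords.
Minimum distance d = smallest w > 0 with A_w > 0 = 2.
Sanity: Σ A_w = 16 = 2^4 = 16 ✓.


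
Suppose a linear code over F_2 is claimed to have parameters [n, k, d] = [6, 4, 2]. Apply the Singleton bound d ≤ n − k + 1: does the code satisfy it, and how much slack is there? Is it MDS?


Singleton RHS = n − k + 1 = 3, slack = 1, bound satisfied, not MDS.

Singleton bound: d ≤ n − k + 1.
Here n = 6, k = 4, so n − k + 1 = 3.
Given d = 2, check d ≤ 3: YES.
Slack = (n − k + 1) − d = 1.
The code is NOT MDS (slack = 1 > 0).
Description: the claimed parameters are [6, 4, 2]_2; such a code would be non-MDS.


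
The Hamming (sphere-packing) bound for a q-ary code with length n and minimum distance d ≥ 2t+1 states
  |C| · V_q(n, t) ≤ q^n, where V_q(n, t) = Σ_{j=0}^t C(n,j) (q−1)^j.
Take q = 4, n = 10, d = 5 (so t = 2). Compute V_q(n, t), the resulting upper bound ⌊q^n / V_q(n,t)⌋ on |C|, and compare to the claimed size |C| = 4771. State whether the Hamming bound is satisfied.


V_q(n, t) = 436, q^n = 1048576, Hamming bound = 2404, |C| = 4771 > bound (violated).

Step 1: Compute V_q(n, t) = Σ_{j=0}^2 C(n, j) (q−1)^j.
  j = 0: C(10,0)·(3)^0 = 1·1 = 1.
  j = 1: C(10,1)·(3)^1 = 10·3 = 30.
  j = 2: C(10,2)·(3)^2 = 45·9 = 405.
  V_q(n, t) = 1 + 30 + 405 = 436.
Step 2: q^n = 4^10 = 1048576.
Step 3: Hamming bound ⌊q^n / V_q(n,t)⌋ = ⌊1048576/436⌋ = 2404.
Step 4: Compare |C| = 4771 to 2404: violated.
The claimed |C| lies above the Hamming bound, so no 4-ary code of length 10 with d ≥ 5 can have 4771 codewords.


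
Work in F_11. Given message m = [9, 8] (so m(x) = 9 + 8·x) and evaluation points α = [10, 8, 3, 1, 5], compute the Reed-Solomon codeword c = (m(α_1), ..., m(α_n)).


c = [1, 7, 0, 6, 5]

Message polynomial: m(x) = 9 + 8·x (mod 11).
For each evaluation point α_i, compute m(α_i) mod 11:
  α_1 = 10: Horner steps 8 → 1, so m(10) = 1.
  α_2 = 8: Horner steps 8 → 7, so m(8) = 7.
  α_3 = 3: Horner steps 8 → 0, so m(3) = 0.
  α_4 = 1: Horner steps 8 → 6, so m(1) = 6.
  α_5 = 5: Horner steps 8 → 5, so m(5) = 5.
Codeword c = [1, 7, 0, 6, 5] ∈ F_11^5.


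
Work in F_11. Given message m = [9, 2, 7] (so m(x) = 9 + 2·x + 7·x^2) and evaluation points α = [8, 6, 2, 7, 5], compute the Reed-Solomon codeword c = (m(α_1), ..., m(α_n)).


c = [0, 9, 8, 3, 7]

Message polynomial: m(x) = 9 + 2·x + 7·x^2 (mod 11).
For each evaluation point α_i, compute m(α_i) mod 11:
  α_1 = 8: Horner steps 7 → 3 → 0, so m(8) = 0.
  α_2 = 6: Horner steps 7 → 0 → 9, so m(6) = 9.
  α_3 = 2: Horner steps 7 → 5 → 8, so m(2) = 8.
  α_4 = 7: Horner steps 7 → 7 → 3, so m(7) = 3.
  α_5 = 5: Horner steps 7 → 4 → 7, so m(5) = 7.
Codeword c = [0, 9, 8, 3, 7] ∈ F_11^5.


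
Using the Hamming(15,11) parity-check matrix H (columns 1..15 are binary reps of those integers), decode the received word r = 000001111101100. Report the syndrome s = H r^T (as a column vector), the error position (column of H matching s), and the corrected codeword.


s = (1, 0, 1, 1)^T, error position = 11, corrected codeword c = 000001111111100

Compute s = H r^T mod 2 one row at a time:
  s_1 = 1 + 1 + 1 + 0 + 1 + 1 + 0 + 0 = 5 ≡ 1 (mod 2).
  s_2 = 0 + 0 + 1 + 1 + 1 + 1 + 0 + 0 = 4 ≡ 0 (mod 2).
  s_3 = 0 + 0 + 1 + 1 + 1 + 0 + 0 + 0 = 3 ≡ 1 (mod 2).
  s_4 = 0 + 0 + 0 + 1 + 1 + 0 + 1 + 0 = 3 ≡ 1 (mod 2).
s = (1, 0, 1, 1)^T — this equals column 11 of H (binary 1011), so error is at position 11.
Correct: flip bit 11 of r = 000001111101100 to get c = 000001111111100.


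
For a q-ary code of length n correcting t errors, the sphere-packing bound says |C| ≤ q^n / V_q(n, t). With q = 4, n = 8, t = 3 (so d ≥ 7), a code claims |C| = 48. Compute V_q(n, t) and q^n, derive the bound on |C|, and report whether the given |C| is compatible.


V_q(n, t) = 1789, q^n = 65536, Hamming bound = 36, |C| = 48 > bound (violated).

Step 1: Compute V_q(n, t) = Σ_{j=0}^3 C(n, j) (q−1)^j.
  j = 0: C(8,0)·(3)^0 = 1·1 = 1.
  j = 1: C(8,1)·(3)^1 = 8·3 = 24.
  j = 2: C(8,2)·(3)^2 = 28·9 = 252.
  j = 3: C(8,3)·(3)^3 = 56·27 = 1512.
  V_q(n, t) = 1 + 24 + 252 + 1512 = 1789.
Step 2: q^n = 4^8 = 65536.
Step 3: Hamming bound ⌊q^n / V_q(n,t)⌋ = ⌊65536/1789⌋ = 36.
Step 4: Compare |C| = 48 to 36: violated.
The claimed |C| lies above the Hamming bound, so no 4-ary code of length 8 with d ≥ 7 can have 48 codewords.


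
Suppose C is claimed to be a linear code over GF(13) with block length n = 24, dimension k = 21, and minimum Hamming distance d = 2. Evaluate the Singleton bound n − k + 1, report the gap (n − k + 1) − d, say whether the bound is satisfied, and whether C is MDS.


Singleton RHS = n − k + 1 = 4, slack = 2, bound satisfied, not MDS.

Singleton bound: d ≤ n − k + 1.
Here n = 24, k = 21, so n − k + 1 = 4.
Given d = 2, check d ≤ 4: YES.
Slack = (n − k + 1) − d = 2.
The code is NOT MDS (slack = 2 > 0).
Description: the claimed parameters are [24, 21, 2]_13; such a code would be non-MDS.


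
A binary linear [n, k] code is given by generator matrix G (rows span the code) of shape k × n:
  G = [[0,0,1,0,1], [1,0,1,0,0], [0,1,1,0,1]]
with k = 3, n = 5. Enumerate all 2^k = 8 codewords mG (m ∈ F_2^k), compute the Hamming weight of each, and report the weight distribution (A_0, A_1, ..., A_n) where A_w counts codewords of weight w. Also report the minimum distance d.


Weight distribution: A_0 = 1, A_1 = 1, A_2 = 3, A_3 = 3. Minimum distance d = 1.

Enumerate all 2^3 = 8 messages m ∈ F_2^3.
For each, compute codeword c = mG in F_2^5, then tally its weight.
  m = 000 → c = 00000, weight = 0.
  m = 100 → c = 00101, weight = 2.
  m = 010 → c = 10100, weight = 2.
  m = 110 → c = 10001, weight = 2.
  m = 001 → c = 01101, weight = 3.
  m = 101 → c = 01000, weight = 1.
  m = 011 → c = 11001, weight = 3.
  m = 111 → c = 11100, weight = 3.
Tally weights:
  weight 0: 1 codewords.
  weight 1: 1 codewords.
  weight 2: 3 codewords.
  weight 3: 3 codewords.
Minimum distance d = smallest w > 0 with A_w > 0 = 1.
Sanity: Σ A_w = 8 = 2^3 = 8 ✓.


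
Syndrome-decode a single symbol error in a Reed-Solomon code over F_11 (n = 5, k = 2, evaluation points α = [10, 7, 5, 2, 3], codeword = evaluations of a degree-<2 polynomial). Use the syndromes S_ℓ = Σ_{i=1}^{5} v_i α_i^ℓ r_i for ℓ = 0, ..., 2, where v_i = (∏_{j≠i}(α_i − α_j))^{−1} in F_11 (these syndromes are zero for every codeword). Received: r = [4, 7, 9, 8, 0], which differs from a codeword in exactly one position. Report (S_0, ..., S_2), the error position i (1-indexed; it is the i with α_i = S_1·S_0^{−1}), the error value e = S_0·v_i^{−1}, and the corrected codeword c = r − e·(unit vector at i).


S = (4, 8, 5), error at position 4, error magnitude e = 7, c = [4, 7, 9, 1, 0].

Step 1: column multipliers v_i = (∏_{j≠i}(α_i − α_j))^{−1} mod 11.
  i = 1 (α = 10): (10−7)(10−5)(10−2)(10−3) = 3·5·8·7 = 840 ≡ 4, so v_1 = 4^{−1} = 3 (mod 11).
  i = 2 (α = 7): (7−10)(7−5)(7−2)(7−3) = (−3)·2·5·4 = −120 ≡ 1, so v_2 = 1^{−1} = 1 (mod 11).
  i = 3 (α = 5): (5−10)(5−7)(5−2)(5−3) = (−5)·(−2)·3·2 = 60 ≡ 5, so v_3 = 5^{−1} = 9 (mod 11).
  i = 4 (α = 2): (2−10)(2−7)(2−5)(2−3) = (−8)·(−5)·(−3)·(−1) = 120 ≡ 10, so v_4 = 10^{−1} = 10 (mod 11).
  i = 5 (α = 3): (3−10)(3−7)(3−5)(3−2) = (−7)·(−4)·(−2)·1 = −56 ≡ 10, so v_5 = 10^{−1} = 10 (mod 11).
  v = [3, 1, 9, 10, 10].
Step 2: syndromes of r = [4, 7, 9, 8, 0] (all sums mod 11).
  S_0 = Σ v_i r_i = 3·4 + 1·7 + 9·9 + 10·8 + 10·0 = 180 ≡ 4.
  S_1 = Σ v_i α_i r_i = 3·10·4 + 1·7·7 + 9·5·9 + 10·2·8 + 10·3·0 = 734 ≡ 8.
  α_i^2 mod 11 = [1, 5, 3, 4, 9].
  S_2 = Σ v_i α_i^2 r_i = 3·1·4 + 1·5·7 + 9·3·9 + 10·4·8 + 10·9·0 = 610 ≡ 5.
  S = (4, 8, 5) ≠ 0, so r is not a codeword (an error is present).
Step 3: locate the error. For a single error e at position i, S_ℓ = v_i·e·α_i^ℓ, so α_err = S_1/S_0.
  S_0^{−1} = 4^{−1} = 3 (mod 11), so α_err = 8·3 = 24 ≡ 2 = α_4. Error position i = 4.
  Consistency check: S_2/S_1 = 5·7 = 35 ≡ 2 = α_err ✓ (single-error assumption holds).
Step 4: error magnitude e = S_0/v_4 = S_0·∏_{j≠4}(α_4 − α_j) = 4·10 = 40 ≡ 7 (mod 11).
Step 5: correct position 4: c_4 = r_4 − e = 8 − 7 ≡ 1 (mod 11). Hence c = [4, 7, 9, 1, 0].
  Check: interpolating c through the α_i gives m(x) = 3 + 10·x (degree < 2) with m(α_i) = c_i for every i, so c is indeed a codeword.


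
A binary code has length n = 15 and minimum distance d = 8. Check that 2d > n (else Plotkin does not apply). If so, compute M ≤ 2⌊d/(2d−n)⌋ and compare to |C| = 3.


Plotkin bound M ≤ 16; given |C| = 3 ≤ bound (satisfied).

Check applicability: 2d = 16, n = 15.
2d − n = 1 > 0, so Plotkin applies.
Compute d/(2d−n) = 8/1 ≈ 8.0000.
⌊d/(2d−n)⌋ = 8.
Plotkin bound: M ≤ 2·8 = 16.
Given |C| = 3, check: satisfied.
This |C| is below the Plotkin bound.


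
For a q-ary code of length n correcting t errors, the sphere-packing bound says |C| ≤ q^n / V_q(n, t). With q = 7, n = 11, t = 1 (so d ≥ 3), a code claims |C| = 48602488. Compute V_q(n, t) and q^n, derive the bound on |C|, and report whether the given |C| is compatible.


V_q(n, t) = 67, q^n = 1977326743, Hamming bound = 29512339, |C| = 48602488 > bound (violated).

Step 1: Compute V_q(n, t) = Σ_{j=0}^1 C(n, j) (q−1)^j.
  j = 0: C(11,0)·(6)^0 = 1·1 = 1.
  j = 1: C(11,1)·(6)^1 = 11·6 = 66.
  V_q(n, t) = 1 + 66 = 67.
Step 2: q^n = 7^11 = 1977326743.
Step 3: Hamming bound ⌊q^n / V_q(n,t)⌋ = ⌊1977326743/67⌋ = 29512339.
Step 4: Compare |C| = 48602488 to 29512339: violated.
The claimed |C| lies above the Hamming bound, so no 7-ary code of length 11 with d ≥ 3 can have 48602488 codewords.


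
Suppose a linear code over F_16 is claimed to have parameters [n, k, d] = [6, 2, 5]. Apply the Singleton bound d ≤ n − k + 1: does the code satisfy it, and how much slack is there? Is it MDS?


Singleton RHS = n − k + 1 = 5, slack = 0, bound satisfied, MDS.

Singleton bound: d ≤ n − k + 1.
Here n = 6, k = 2, so n − k + 1 = 5.
Given d = 5, check d ≤ 5: YES.
Slack = (n − k + 1) − d = 0.
The code is MDS (slack = 0).
Description: the claimed parameters are [6, 2, 5]_16; such a code would be MDS (meets Singleton bound).


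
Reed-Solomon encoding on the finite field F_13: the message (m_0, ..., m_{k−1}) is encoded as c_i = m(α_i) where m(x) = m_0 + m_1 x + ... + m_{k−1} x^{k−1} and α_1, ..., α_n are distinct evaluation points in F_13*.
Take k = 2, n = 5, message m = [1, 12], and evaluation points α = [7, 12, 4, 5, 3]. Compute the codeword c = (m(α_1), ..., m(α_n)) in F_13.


c = [7, 2, 10, 9, 11]

Message polynomial: m(x) = 1 + 12·x (mod 13).
For each evaluation point α_i, compute m(α_i) mod 13:
  α_1 = 7: Horner steps 12 → 7, so m(7) = 7.
  α_2 = 12: Horner steps 12 → 2, so m(12) = 2.
  α_3 = 4: Horner steps 12 → 10, so m(4) = 10.
  α_4 = 5: Horner steps 12 → 9, so m(5) = 9.
  α_5 = 3: Horner steps 12 → 11, so m(3) = 11.
Codeword c = [7, 2, 10, 9, 11] ∈ F_13^5.


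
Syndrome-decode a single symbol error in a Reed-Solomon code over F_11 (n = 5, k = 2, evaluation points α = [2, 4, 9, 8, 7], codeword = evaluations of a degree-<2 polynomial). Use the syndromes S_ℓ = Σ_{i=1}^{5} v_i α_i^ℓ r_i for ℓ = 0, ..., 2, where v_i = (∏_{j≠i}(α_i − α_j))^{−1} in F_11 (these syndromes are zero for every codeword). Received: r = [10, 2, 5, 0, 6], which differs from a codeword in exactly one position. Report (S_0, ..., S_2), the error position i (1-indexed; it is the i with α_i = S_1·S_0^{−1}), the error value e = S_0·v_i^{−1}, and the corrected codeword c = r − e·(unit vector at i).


S = (9, 7, 3), error at position 1, error magnitude e = 7, c = [3, 2, 5, 0, 6].

Step 1: column multipliers v_i = (∏_{j≠i}(α_i − α_j))^{−1} mod 11.
  i = 1 (α = 2): (2−4)(2−9)(2−8)(2−7) = (−2)·(−7)·(−6)·(−5) = 420 ≡ 2, so v_1 = 2^{−1} = 6 (mod 11).
  i = 2 (α = 4): (4−2)(4−9)(4−8)(4−7) = 2·(−5)·(−4)·(−3) = −120 ≡ 1, so v_2 = 1^{−1} = 1 (mod 11).
  i = 3 (α = 9): (9−2)(9−4)(9−8)(9−7) = 7·5·1·2 = 70 ≡ 4, so v_3 = 4^{−1} = 3 (mod 11).
  i = 4 (α = 8): (8−2)(8−4)(8−9)(8−7) = 6·4·(−1)·1 = −24 ≡ 9, so v_4 = 9^{−1} = 5 (mod 11).
  i = 5 (α = 7): (7−2)(7−4)(7−9)(7−8) = 5·3·(−2)·(−1) = 30 ≡ 8, so v_5 = 8^{−1} = 7 (mod 11).
  v = [6, 1, 3, 5, 7].
Step 2: syndromes of r = [10, 2, 5, 0, 6] (all sums mod 11).
  S_0 = Σ v_i r_i = 6·10 + 1·2 + 3·5 + 5·0 + 7·6 = 119 ≡ 9.
  S_1 = Σ v_i α_i r_i = 6·2·10 + 1·4·2 + 3·9·5 + 5·8·0 + 7·7·6 = 557 ≡ 7.
  α_i^2 mod 11 = [4, 5, 4, 9, 5].
  S_2 = Σ v_i α_i^2 r_i = 6·4·10 + 1·5·2 + 3·4·5 + 5·9·0 + 7·5·6 = 520 ≡ 3.
  S = (9, 7, 3) ≠ 0, so r is not a codeword (an error is present).
Step 3: locate the error. For a single error e at position i, S_ℓ = v_i·e·α_i^ℓ, so α_err = S_1/S_0.
  S_0^{−1} = 9^{−1} = 5 (mod 11), so α_err = 7·5 = 35 ≡ 2 = α_1. Error position i = 1.
  Consistency check: S_2/S_1 = 3·8 = 24 ≡ 2 = α_err ✓ (single-error assumption holds).
Step 4: error magnitude e = S_0/v_1 = S_0·∏_{j≠1}(α_1 − α_j) = 9·2 = 18 ≡ 7 (mod 11).
Step 5: correct position 1: c_1 = r_1 − e = 10 − 7 ≡ 3 (mod 11). Hence c = [3, 2, 5, 0, 6].
  Check: interpolating c through the α_i gives m(x) = 4 + 5·x (degree < 2) with m(α_i) = c_i for every i, so c is indeed a codeword.


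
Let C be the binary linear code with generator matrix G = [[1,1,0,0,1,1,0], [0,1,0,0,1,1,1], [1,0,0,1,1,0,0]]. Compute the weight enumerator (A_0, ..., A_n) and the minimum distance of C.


Weight distribution: A_0 = 1, A_2 = 1, A_3 = 3, A_4 = 2, A_5 = 1. Minimum distance d = 2.

Enumerate all 2^3 = 8 messages m ∈ F_2^3.
For each, compute codeword c = mG in F_2^7, then tally its weight.
  m = 000 → c = 0000000, weight = 0.
  m = 100 → c = 1100110, weight = 4.
  m = 010 → c = 0100111, weight = 4.
  m = 110 → c = 1000001, weight = 2.
  m = 001 → c = 1001100, weight = 3.
  m = 101 → c = 0101010, weight = 3.
  m = 011 → c = 1101011, weight = 5.
  m = 111 → c = 0001101, weight = 3.
Tally weights:
  weight 0: 1 codewords.
  weight 2: 1 codewords.
  weight 3: 3 codewords.
  weight 4: 2 codewords.
  weight 5: 1 codewords.
Minimum distance d = smallest w > 0 with A_w > 0 = 2.
Sanity: Σ A_w = 8 = 2^3 = 8 ✓.


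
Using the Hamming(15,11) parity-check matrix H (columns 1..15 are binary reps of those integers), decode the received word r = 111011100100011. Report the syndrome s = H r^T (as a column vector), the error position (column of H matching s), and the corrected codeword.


s = (1, 1, 1, 1)^T, error position = 15, corrected codeword c = 111011100100010

Compute s = H r^T mod 2 one row at a time:
  s_1 = 0 + 0 + 1 + 0 + 0 + 0 + 1 + 1 = 3 ≡ 1 (mod 2).
  s_2 = 0 + 1 + 1 + 1 + 0 + 0 + 1 + 1 = 5 ≡ 1 (mod 2).
  s_3 = 1 + 1 + 1 + 1 + 1 + 0 + 1 + 1 = 7 ≡ 1 (mod 2).
  s_4 = 1 + 1 + 1 + 1 + 0 + 0 + 0 + 1 = 5 ≡ 1 (mod 2).
s = (1, 1, 1, 1)^T — this equals column 15 of H (binary 1111), so error is at position 15.
Correct: flip bit 15 of r = 111011100100011 to get c = 111011100100010.


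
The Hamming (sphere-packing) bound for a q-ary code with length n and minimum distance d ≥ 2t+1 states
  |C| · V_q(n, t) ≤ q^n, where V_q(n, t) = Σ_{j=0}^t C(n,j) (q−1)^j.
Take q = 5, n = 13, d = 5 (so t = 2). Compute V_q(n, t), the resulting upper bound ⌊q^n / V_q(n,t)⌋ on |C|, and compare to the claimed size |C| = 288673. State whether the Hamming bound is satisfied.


V_q(n, t) = 1301, q^n = 1220703125, Hamming bound = 938280, |C| = 288673 ≤ bound (satisfied).

Step 1: Compute V_q(n, t) = Σ_{j=0}^2 C(n, j) (q−1)^j.
  j = 0: C(13,0)·(4)^0 = 1·1 = 1.
  j = 1: C(13,1)·(4)^1 = 13·4 = 52.
  j = 2: C(13,2)·(4)^2 = 78·16 = 1248.
  V_q(n, t) = 1 + 52 + 1248 = 1301.
Step 2: q^n = 5^13 = 1220703125.
Step 3: Hamming bound ⌊q^n / V_q(n,t)⌋ = ⌊1220703125/1301⌋ = 938280.
Step 4: Compare |C| = 288673 to 938280: satisfied.
The claimed |C| lies below the Hamming bound.


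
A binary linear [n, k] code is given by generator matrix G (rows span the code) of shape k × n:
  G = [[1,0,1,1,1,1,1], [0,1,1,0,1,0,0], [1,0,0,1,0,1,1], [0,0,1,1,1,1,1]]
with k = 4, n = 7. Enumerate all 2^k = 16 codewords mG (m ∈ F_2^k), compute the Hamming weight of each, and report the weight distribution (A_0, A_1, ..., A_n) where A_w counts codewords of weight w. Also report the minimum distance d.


Weight distribution: A_0 = 1, A_1 = 2, A_2 = 2, A_3 = 3, A_4 = 3, A_5 = 2, A_6 = 2, A_7 = 1. Minimum distance d = 1.

Enumerate all 2^4 = 16 messages m ∈ F_2^4.
For each, compute codeword c = mG in F_2^7, then tally its weight.
  m = 0000 → c = 0000000, weight = 0.
  m = 1000 → c = 1011111, weight = 6.
  m = 0100 → c = 0110100, weight = 3.
  m = 1100 → c = 1101011, weight = 5.
  m = 0010 → c = 1001011, weight = 4.
  m = 1010 → c = 0010100, weight = 2.
  m = 0110 → c = 1111111, weight = 7.
  m = 1110 → c = 0100000, weight = 1.
  m = 0001 → c = 0011111, weight = 5.
  m = 1001 → c = 1000000, weight = 1.
  m = 0101 → c = 0101011, weight = 4.
  m = 1101 → c = 1110100, weight = 4.
  m = 0011 → c = 1010100, weight = 3.
  m = 1011 → c = 0001011, weight = 3.
  m = 0111 → c = 1100000, weight = 2.
  m = 1111 → c = 0111111, weight = 6.
Tally weights:
  weight 0: 1 codewords.
  weight 1: 2 codewords.
  weight 2: 2 codewords.
  weight 3: 3 codewords.
  weight 4: 3 codewords.
  weight 5: 2 codewords.
  weight 6: 2 codewords.
  weight 7: 1 codewords.
Minimum distance d = smallest w > 0 with A_w > 0 = 1.
Sanity: Σ A_w = 16 = 2^4 = 16 ✓.


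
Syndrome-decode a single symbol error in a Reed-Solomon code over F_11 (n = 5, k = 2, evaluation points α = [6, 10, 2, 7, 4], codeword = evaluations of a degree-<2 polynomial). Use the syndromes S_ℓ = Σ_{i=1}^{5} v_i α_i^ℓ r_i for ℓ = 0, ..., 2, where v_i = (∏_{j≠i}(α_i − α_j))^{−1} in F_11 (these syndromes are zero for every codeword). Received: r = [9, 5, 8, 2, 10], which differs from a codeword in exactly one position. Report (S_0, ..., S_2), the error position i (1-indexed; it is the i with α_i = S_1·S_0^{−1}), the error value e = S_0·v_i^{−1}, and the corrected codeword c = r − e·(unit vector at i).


S = (3, 7, 9), error at position 1, error magnitude e = 8, c = [1, 5, 8, 2, 10].

Step 1: column multipliers v_i = (∏_{j≠i}(α_i − α_j))^{−1} mod 11.
  i = 1 (α = 6): (6−10)(6−2)(6−7)(6−4) = (−4)·4·(−1)·2 = 32 ≡ 10, so v_1 = 10^{−1} = 10 (mod 11).
  i = 2 (α = 10): (10−6)(10−2)(10−7)(10−4) = 4·8·3·6 = 576 ≡ 4, so v_2 = 4^{−1} = 3 (mod 11).
  i = 3 (α = 2): (2−6)(2−10)(2−7)(2−4) = (−4)·(−8)·(−5)·(−2) = 320 ≡ 1, so v_3 = 1^{−1} = 1 (mod 11).
  i = 4 (α = 7): (7−6)(7−10)(7−2)(7−4) = 1·(−3)·5·3 = −45 ≡ 10, so v_4 = 10^{−1} = 10 (mod 11).
  i = 5 (α = 4): (4−6)(4−10)(4−2)(4−7) = (−2)·(−6)·2·(−3) = −72 ≡ 5, so v_5 = 5^{−1} = 9 (mod 11).
  v = [10, 3, 1, 10, 9].
Step 2: syndromes of r = [9, 5, 8, 2, 10] (all sums mod 11).
  S_0 = Σ v_i r_i = 10·9 + 3·5 + 1·8 + 10·2 + 9·10 = 223 ≡ 3.
  S_1 = Σ v_i α_i r_i = 10·6·9 + 3·10·5 + 1·2·8 + 10·7·2 + 9·4·10 = 1206 ≡ 7.
  α_i^2 mod 11 = [3, 1, 4, 5, 5].
  S_2 = Σ v_i α_i^2 r_i = 10·3·9 + 3·1·5 + 1·4·8 + 10·5·2 + 9·5·10 = 867 ≡ 9.
  S = (3, 7, 9) ≠ 0, so r is not a codeword (an error is present).
Step 3: locate the error. For a single error e at position i, S_ℓ = v_i·e·α_i^ℓ, so α_err = S_1/S_0.
  S_0^{−1} = 3^{−1} = 4 (mod 11), so α_err = 7·4 = 28 ≡ 6 = α_1. Error position i = 1.
  Consistency check: S_2/S_1 = 9·8 = 72 ≡ 6 = α_err ✓ (single-error assumption holds).
Step 4: error magnitude e = S_0/v_1 = S_0·∏_{j≠1}(α_1 − α_j) = 3·10 = 30 ≡ 8 (mod 11).
Step 5: correct position 1: c_1 = r_1 − e = 9 − 8 ≡ 1 (mod 11). Hence c = [1, 5, 8, 2, 10].
  Check: interpolating c through the α_i gives m(x) = 6 + 1·x (degree < 2) with m(α_i) = c_i for every i, so c is indeed a codeword.


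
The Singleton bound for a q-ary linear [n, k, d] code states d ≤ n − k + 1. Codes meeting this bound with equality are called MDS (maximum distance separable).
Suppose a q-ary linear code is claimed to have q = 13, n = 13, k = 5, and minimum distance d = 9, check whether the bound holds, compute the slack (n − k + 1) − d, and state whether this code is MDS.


Singleton RHS = n − k + 1 = 9, slack = 0, bound satisfied, MDS.

Singleton bound: d ≤ n − k + 1.
Here n = 13, k = 5, so n − k + 1 = 9.
Given d = 9, check d ≤ 9: YES.
Slack = (n − k + 1) − d = 0.
The code is MDS (slack = 0).
Description: the claimed parameters are [13, 5, 9]_13; such a code would be MDS (meets Singleton bound).


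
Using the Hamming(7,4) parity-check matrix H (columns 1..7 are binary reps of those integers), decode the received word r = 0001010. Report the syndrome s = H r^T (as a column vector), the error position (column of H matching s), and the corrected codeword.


s = (0, 1, 0)^T, error position = 2, corrected codeword c = 0101010

Compute s = H r^T mod 2 one row at a time:
  s_1 = 1 + 0 + 1 + 0 = 2 ≡ 0 (mod 2).
  s_2 = 0 + 0 + 1 + 0 = 1 ≡ 1 (mod 2).
  s_3 = 0 + 0 + 0 + 0 = 0 ≡ 0 (mod 2).
s = (0, 1, 0)^T — this equals column 2 of H (binary 010), so error is at position 2.
Correct: flip bit 2 of r = 0001010 to get c = 0101010.


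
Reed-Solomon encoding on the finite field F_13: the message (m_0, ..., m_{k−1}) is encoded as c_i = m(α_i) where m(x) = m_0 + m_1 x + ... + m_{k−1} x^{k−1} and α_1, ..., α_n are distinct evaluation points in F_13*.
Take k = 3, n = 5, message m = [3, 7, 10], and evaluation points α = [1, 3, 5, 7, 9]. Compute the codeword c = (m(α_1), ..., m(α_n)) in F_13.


c = [7, 10, 2, 9, 5]

Message polynomial: m(x) = 3 + 7·x + 10·x^2 (mod 13).
For each evaluation point α_i, compute m(α_i) mod 13:
  α_1 = 1: Horner steps 10 → 4 → 7, so m(1) = 7.
  α_2 = 3: Horner steps 10 → 11 → 10, so m(3) = 10.
  α_3 = 5: Horner steps 10 → 5 → 2, so m(5) = 2.
  α_4 = 7: Horner steps 10 → 12 → 9, so m(7) = 9.
  α_5 = 9: Horner steps 10 → 6 → 5, so m(9) = 5.
Codeword c = [7, 10, 2, 9, 5] ∈ F_13^5.


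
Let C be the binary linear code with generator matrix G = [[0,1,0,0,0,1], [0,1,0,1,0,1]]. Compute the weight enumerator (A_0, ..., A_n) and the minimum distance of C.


Weight distribution: A_0 = 1, A_1 = 1, A_2 = 1, A_3 = 1. Minimum distance d = 1.

Enumerate all 2^2 = 4 messages m ∈ F_2^2.
For each, compute codeword c = mG in F_2^6, then tally its weight.
  m = 00 → c = 000000, weight = 0.
  m = 10 → c = 010001, weight = 2.
  m = 01 → c = 010101, weight = 3.
  m = 11 → c = 000100, weight = 1.
Tally weights:
  weight 0: 1 codewords.
  weight 1: 1 codewords.
  weight 2: 1 codewords.
  weight 3: 1 codewords.
Minimum distance d = smallest w > 0 with A_w > 0 = 1.
Sanity: Σ A_w = 4 = 2^2 = 4 ✓.


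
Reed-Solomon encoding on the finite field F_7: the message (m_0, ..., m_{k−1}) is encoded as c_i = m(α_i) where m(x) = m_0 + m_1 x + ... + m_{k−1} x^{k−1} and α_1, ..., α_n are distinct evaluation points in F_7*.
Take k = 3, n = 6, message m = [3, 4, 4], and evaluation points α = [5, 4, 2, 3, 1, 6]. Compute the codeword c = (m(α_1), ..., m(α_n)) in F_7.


c = [4, 6, 6, 2, 4, 3]

Message polynomial: m(x) = 3 + 4·x + 4·x^2 (mod 7).
For each evaluation point α_i, compute m(α_i) mod 7:
  α_1 = 5: Horner steps 4 → 3 → 4, so m(5) = 4.
  α_2 = 4: Horner steps 4 → 6 → 6, so m(4) = 6.
  α_3 = 2: Horner steps 4 → 5 → 6, so m(2) = 6.
  α_4 = 3: Horner steps 4 → 2 → 2, so m(3) = 2.
  α_5 = 1: Horner steps 4 → 1 → 4, so m(1) = 4.
  α_6 = 6: Horner steps 4 → 0 → 3, so m(6) = 3.
Codeword c = [4, 6, 6, 2, 4, 3] ∈ F_7^6.


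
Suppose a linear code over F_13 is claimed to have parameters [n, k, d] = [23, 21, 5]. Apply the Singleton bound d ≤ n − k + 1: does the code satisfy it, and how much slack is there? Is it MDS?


Singleton RHS = n − k + 1 = 3, slack = -2, bound violated (no such code; not MDS).

Singleton bound: d ≤ n − k + 1.
Here n = 23, k = 21, so n − k + 1 = 3.
Given d = 5, check d ≤ 3: NO.
Slack = (n − k + 1) − d = -2.
The slack is negative: d = 5 exceeds n − k + 1 = 3 by 2, so the Singleton bound is violated and no linear [23, 21, 5]_13 code can exist. In particular it is not MDS (MDS requires d = n − k + 1 exactly).
Description: the claimed parameters are [23, 21, 5]_13; such a code would be impossible (violates the Singleton bound).


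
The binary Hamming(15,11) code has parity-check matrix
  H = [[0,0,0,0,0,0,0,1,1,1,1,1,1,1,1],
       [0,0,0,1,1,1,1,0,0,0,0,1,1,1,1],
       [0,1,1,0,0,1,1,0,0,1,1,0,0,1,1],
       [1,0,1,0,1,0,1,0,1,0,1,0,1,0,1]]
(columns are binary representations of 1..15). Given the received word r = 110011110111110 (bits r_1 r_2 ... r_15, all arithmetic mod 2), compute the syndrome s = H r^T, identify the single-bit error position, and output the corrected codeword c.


s = (0, 0, 0, 1)^T, error position = 1, corrected codeword c = 010011110111110

Compute s = H r^T mod 2 one row at a time:
  s_1 = 1 + 0 + 1 + 1 + 1 + 1 + 1 + 0 = 6 ≡ 0 (mod 2).
  s_2 = 0 + 1 + 1 + 1 + 1 + 1 + 1 + 0 = 6 ≡ 0 (mod 2).
  s_3 = 1 + 0 + 1 + 1 + 1 + 1 + 1 + 0 = 6 ≡ 0 (mod 2).
  s_4 = 1 + 0 + 1 + 1 + 0 + 1 + 1 + 0 = 5 ≡ 1 (mod 2).
s = (0, 0, 0, 1)^T — this equals column 1 of H (binary 0001), so error is at position 1.
Correct: flip bit 1 of r = 110011110111110 to get c = 010011110111110.


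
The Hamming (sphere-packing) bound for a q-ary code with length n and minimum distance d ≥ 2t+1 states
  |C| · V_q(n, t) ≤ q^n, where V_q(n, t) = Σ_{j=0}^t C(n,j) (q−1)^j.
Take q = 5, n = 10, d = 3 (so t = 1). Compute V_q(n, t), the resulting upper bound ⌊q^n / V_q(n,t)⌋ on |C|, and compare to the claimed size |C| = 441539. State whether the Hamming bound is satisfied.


V_q(n, t) = 41, q^n = 9765625, Hamming bound = 238185, |C| = 441539 > bound (violated).

Step 1: Compute V_q(n, t) = Σ_{j=0}^1 C(n, j) (q−1)^j.
  j = 0: C(10,0)·(4)^0 = 1·1 = 1.
  j = 1: C(10,1)·(4)^1 = 10·4 = 40.
  V_q(n, t) = 1 + 40 = 41.
Step 2: q^n = 5^10 = 9765625.
Step 3: Hamming bound ⌊q^n / V_q(n,t)⌋ = ⌊9765625/41⌋ = 238185.
Step 4: Compare |C| = 441539 to 238185: violated.
The claimed |C| lies above the Hamming bound, so no 5-ary code of length 10 with d ≥ 3 can have 441539 codewords.


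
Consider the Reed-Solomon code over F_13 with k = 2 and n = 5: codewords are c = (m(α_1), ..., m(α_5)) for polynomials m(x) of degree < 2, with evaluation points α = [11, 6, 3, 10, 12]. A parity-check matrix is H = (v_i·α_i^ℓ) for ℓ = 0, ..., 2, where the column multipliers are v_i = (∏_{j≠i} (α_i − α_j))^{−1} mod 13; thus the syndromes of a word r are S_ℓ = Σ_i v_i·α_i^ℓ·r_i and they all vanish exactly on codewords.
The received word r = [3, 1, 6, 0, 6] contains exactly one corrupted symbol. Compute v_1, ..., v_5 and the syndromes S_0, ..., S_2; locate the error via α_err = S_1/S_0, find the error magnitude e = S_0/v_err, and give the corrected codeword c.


S = (10, 4, 12), error at position 3, error magnitude e = 1, c = [3, 1, 5, 0, 6].

Step 1: column multipliers v_i = (∏_{j≠i}(α_i − α_j))^{−1} mod 13.
  i = 1 (α = 11): (11−6)(11−3)(11−10)(11−12) = 5·8·1·(−1) = −40 ≡ 12, so v_1 = 12^{−1} = 12 (mod 13).
  i = 2 (α = 6): (6−11)(6−3)(6−10)(6−12) = (−5)·3·(−4)·(−6) = −360 ≡ 4, so v_2 = 4^{−1} = 10 (mod 13).
  i = 3 (α = 3): (3−11)(3−6)(3−10)(3−12) = (−8)·(−3)·(−7)·(−9) = 1512 ≡ 4, so v_3 = 4^{−1} = 10 (mod 13).
  i = 4 (α = 10): (10−11)(10−6)(10−3)(10−12) = (−1)·4·7·(−2) = 56 ≡ 4, so v_4 = 4^{−1} = 10 (mod 13).
  i = 5 (α = 12): (12−11)(12−6)(12−3)(12−10) = 1·6·9·2 = 108 ≡ 4, so v_5 = 4^{−1} = 10 (mod 13).
  v = [12, 10, 10, 10, 10].
Step 2: syndromes of r = [3, 1, 6, 0, 6] (all sums mod 13).
  S_0 = Σ v_i r_i = 12·3 + 10·1 + 10·6 + 10·0 + 10·6 = 166 ≡ 10.
  S_1 = Σ v_i α_i r_i = 12·11·3 + 10·6·1 + 10·3·6 + 10·10·0 + 10·12·6 = 1356 ≡ 4.
  α_i^2 mod 13 = [4, 10, 9, 9, 1].
  S_2 = Σ v_i α_i^2 r_i = 12·4·3 + 10·10·1 + 10·9·6 + 10·9·0 + 10·1·6 = 844 ≡ 12.
  S = (10, 4, 12) ≠ 0, so r is not a codeword (an error is present).
Step 3: locate the error. For a single error e at position i, S_ℓ = v_i·e·α_i^ℓ, so α_err = S_1/S_0.
  S_0^{−1} = 10^{−1} = 4 (mod 13), so α_err = 4·4 = 16 ≡ 3 = α_3. Error position i = 3.
  Consistency check: S_2/S_1 = 12·10 = 120 ≡ 3 = α_err ✓ (single-error assumption holds).
Step 4: error magnitude e = S_0/v_3 = S_0·∏_{j≠3}(α_3 − α_j) = 10·4 = 40 ≡ 1 (mod 13).
Step 5: correct position 3: c_3 = r_3 − e = 6 − 1 ≡ 5 (mod 13). Hence c = [3, 1, 5, 0, 6].
  Check: interpolating c through the α_i gives m(x) = 9 + 3·x (degree < 2) with m(α_i) = c_i for every i, so c is indeed a codeword.


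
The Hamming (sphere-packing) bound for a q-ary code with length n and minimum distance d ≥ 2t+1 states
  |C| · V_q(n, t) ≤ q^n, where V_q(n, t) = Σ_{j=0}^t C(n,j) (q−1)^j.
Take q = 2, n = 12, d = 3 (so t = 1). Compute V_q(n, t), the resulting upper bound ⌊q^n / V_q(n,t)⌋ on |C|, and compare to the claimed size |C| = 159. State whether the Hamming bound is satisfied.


V_q(n, t) = 13, q^n = 4096, Hamming bound = 315, |C| = 159 ≤ bound (satisfied).

Step 1: Compute V_q(n, t) = Σ_{j=0}^1 C(n, j) (q−1)^j.
  j = 0: C(12,0)·(1)^0 = 1·1 = 1.
  j = 1: C(12,1)·(1)^1 = 12·1 = 12.
  V_q(n, t) = 1 + 12 = 13.
Step 2: q^n = 2^12 = 4096.
Step 3: Hamming bound ⌊q^n / V_q(n,t)⌋ = ⌊4096/13⌋ = 315.
Step 4: Compare |C| = 159 to 315: satisfied.
The claimed |C| lies below the Hamming bound.


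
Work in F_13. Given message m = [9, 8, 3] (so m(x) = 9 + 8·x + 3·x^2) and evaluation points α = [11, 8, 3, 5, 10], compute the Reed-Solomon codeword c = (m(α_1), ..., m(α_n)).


c = [5, 5, 8, 7, 12]

Message polynomial: m(x) = 9 + 8·x + 3·x^2 (mod 13).
For each evaluation point α_i, compute m(α_i) mod 13:
  α_1 = 11: Horner steps 3 → 2 → 5, so m(11) = 5.
  α_2 = 8: Horner steps 3 → 6 → 5, so m(8) = 5.
  α_3 = 3: Horner steps 3 → 4 → 8, so m(3) = 8.
  α_4 = 5: Horner steps 3 → 10 → 7, so m(5) = 7.
  α_5 = 10: Horner steps 3 → 12 → 12, so m(10) = 12.
Codeword c = [5, 5, 8, 7, 12] ∈ F_13^5.


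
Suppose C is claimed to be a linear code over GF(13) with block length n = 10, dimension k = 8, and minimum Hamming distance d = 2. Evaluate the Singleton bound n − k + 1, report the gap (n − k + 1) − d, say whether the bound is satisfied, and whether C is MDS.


Singleton RHS = n − k + 1 = 3, slack = 1, bound satisfied, not MDS.

Singleton bound: d ≤ n − k + 1.
Here n = 10, k = 8, so n − k + 1 = 3.
Given d = 2, check d ≤ 3: YES.
Slack = (n − k + 1) − d = 1.
The code is NOT MDS (slack = 1 > 0).
Description: the claimed parameters are [10, 8, 2]_13; such a code would be non-MDS.


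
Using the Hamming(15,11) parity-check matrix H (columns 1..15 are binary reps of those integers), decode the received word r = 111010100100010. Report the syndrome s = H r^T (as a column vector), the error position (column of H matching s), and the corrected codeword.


s = (0, 1, 1, 0)^T, error position = 6, corrected codeword c = 111011100100010

Compute s = H r^T mod 2 one row at a time:
  s_1 = 0 + 0 + 1 + 0 + 0 + 0 + 1 + 0 = 2 ≡ 0 (mod 2).
  s_2 = 0 + 1 + 0 + 1 + 0 + 0 + 1 + 0 = 3 ≡ 1 (mod 2).
  s_3 = 1 + 1 + 0 + 1 + 1 + 0 + 1 + 0 = 5 ≡ 1 (mod 2).
  s_4 = 1 + 1 + 1 + 1 + 0 + 0 + 0 + 0 = 4 ≡ 0 (mod 2).
s = (0, 1, 1, 0)^T — this equals column 6 of H (binary 0110), so error is at position 6.
Correct: flip bit 6 of r = 111010100100010 to get c = 111011100100010.


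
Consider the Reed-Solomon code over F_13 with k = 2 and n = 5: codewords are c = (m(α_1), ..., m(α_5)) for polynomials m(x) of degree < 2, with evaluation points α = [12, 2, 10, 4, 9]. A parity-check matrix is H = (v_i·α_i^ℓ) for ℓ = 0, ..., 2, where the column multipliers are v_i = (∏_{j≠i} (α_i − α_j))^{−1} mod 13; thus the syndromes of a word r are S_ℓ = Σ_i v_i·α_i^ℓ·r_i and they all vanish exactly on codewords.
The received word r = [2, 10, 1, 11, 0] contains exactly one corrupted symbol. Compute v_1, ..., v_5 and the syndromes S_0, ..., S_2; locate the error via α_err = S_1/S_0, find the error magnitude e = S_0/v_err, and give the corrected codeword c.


S = (6, 2, 5), error at position 5, error magnitude e = 6, c = [2, 10, 1, 11, 7].

Step 1: column multipliers v_i = (∏_{j≠i}(α_i − α_j))^{−1} mod 13.
  i = 1 (α = 12): (12−2)(12−10)(12−4)(12−9) = 10·2·8·3 = 480 ≡ 12, so v_1 = 12^{−1} = 12 (mod 13).
  i = 2 (α = 2): (2−12)(2−10)(2−4)(2−9) = (−10)·(−8)·(−2)·(−7) = 1120 ≡ 2, so v_2 = 2^{−1} = 7 (mod 13).
  i = 3 (α = 10): (10−12)(10−2)(10−4)(10−9) = (−2)·8·6·1 = −96 ≡ 8, so v_3 = 8^{−1} = 5 (mod 13).
  i = 4 (α = 4): (4−12)(4−2)(4−10)(4−9) = (−8)·2·(−6)·(−5) = −480 ≡ 1, so v_4 = 1^{−1} = 1 (mod 13).
  i = 5 (α = 9): (9−12)(9−2)(9−10)(9−4) = (−3)·7·(−1)·5 = 105 ≡ 1, so v_5 = 1^{−1} = 1 (mod 13).
  v = [12, 7, 5, 1, 1].
Step 2: syndromes of r = [2, 10, 1, 11, 0] (all sums mod 13).
  S_0 = Σ v_i r_i = 12·2 + 7·10 + 5·1 + 1·11 + 1·0 = 110 ≡ 6.
  S_1 = Σ v_i α_i r_i = 12·12·2 + 7·2·10 + 5·10·1 + 1·4·11 + 1·9·0 = 522 ≡ 2.
  α_i^2 mod 13 = [1, 4, 9, 3, 3].
  S_2 = Σ v_i α_i^2 r_i = 12·1·2 + 7·4·10 + 5·9·1 + 1·3·11 + 1·3·0 = 382 ≡ 5.
  S = (6, 2, 5) ≠ 0, so r is not a codeword (an error is present).
Step 3: locate the error. For a single error e at position i, S_ℓ = v_i·e·α_i^ℓ, so α_err = S_1/S_0.
  S_0^{−1} = 6^{−1} = 11 (mod 13), so α_err = 2·11 = 22 ≡ 9 = α_5. Error position i = 5.
  Consistency check: S_2/S_1 = 5·7 = 35 ≡ 9 = α_err ✓ (single-error assumption holds).
Step 4: error magnitude e = S_0/v_5 = S_0·∏_{j≠5}(α_5 − α_j) = 6·1 = 6 ≡ 6 (mod 13).
Step 5: correct position 5: c_5 = r_5 − e = 0 − 6 ≡ 7 (mod 13). Hence c = [2, 10, 1, 11, 7].
  Check: interpolating c through the α_i gives m(x) = 9 + 7·x (degree < 2) with m(α_i) = c_i for every i, so c is indeed a codeword.


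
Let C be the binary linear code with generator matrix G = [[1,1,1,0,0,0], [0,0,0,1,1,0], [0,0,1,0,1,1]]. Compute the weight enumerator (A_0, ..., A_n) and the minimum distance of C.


Weight distribution: A_0 = 1, A_2 = 1, A_3 = 3, A_4 = 2, A_5 = 1. Minimum distance d = 2.

Enumerate all 2^3 = 8 messages m ∈ F_2^3.
For each, compute codeword c = mG in F_2^6, then tally its weight.
  m = 000 → c = 000000, weight = 0.
  m = 100 → c = 111000, weight = 3.
  m = 010 → c = 000110, weight = 2.
  m = 110 → c = 111110, weight = 5.
  m = 001 → c = 001011, weight = 3.
  m = 101 → c = 110011, weight = 4.
  m = 011 → c = 001101, weight = 3.
  m = 111 → c = 110101, weight = 4.
Tally weights:
  weight 0: 1 codewords.
  weight 2: 1 codewords.
  weight 3: 3 codewords.
  weight 4: 2 codewords.
  weight 5: 1 codewords.
Minimum distance d = smallest w > 0 with A_w > 0 = 2.
Sanity: Σ A_w = 8 = 2^3 = 8 ✓.


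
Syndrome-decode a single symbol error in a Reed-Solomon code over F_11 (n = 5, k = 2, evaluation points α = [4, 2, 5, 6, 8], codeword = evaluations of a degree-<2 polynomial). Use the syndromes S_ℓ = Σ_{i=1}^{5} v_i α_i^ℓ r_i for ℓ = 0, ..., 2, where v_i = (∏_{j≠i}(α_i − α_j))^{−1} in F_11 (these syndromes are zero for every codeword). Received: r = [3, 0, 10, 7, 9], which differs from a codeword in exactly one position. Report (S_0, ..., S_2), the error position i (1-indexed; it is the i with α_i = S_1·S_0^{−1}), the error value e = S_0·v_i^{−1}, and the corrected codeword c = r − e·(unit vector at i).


S = (2, 1, 6), error at position 4, error magnitude e = 1, c = [3, 0, 10, 6, 9].

Step 1: column multipliers v_i = (∏_{j≠i}(α_i − α_j))^{−1} mod 11.
  i = 1 (α = 4): (4−2)(4−5)(4−6)(4−8) = 2·(−1)·(−2)·(−4) = −16 ≡ 6, so v_1 = 6^{−1} = 2 (mod 11).
  i = 2 (α = 2): (2−4)(2−5)(2−6)(2−8) = (−2)·(−3)·(−4)·(−6) = 144 ≡ 1, so v_2 = 1^{−1} = 1 (mod 11).
  i = 3 (α = 5): (5−4)(5−2)(5−6)(5−8) = 1·3·(−1)·(−3) = 9 ≡ 9, so v_3 = 9^{−1} = 5 (mod 11).
  i = 4 (α = 6): (6−4)(6−2)(6−5)(6−8) = 2·4·1·(−2) = −16 ≡ 6, so v_4 = 6^{−1} = 2 (mod 11).
  i = 5 (α = 8): (8−4)(8−2)(8−5)(8−6) = 4·6·3·2 = 144 ≡ 1, so v_5 = 1^{−1} = 1 (mod 11).
  v = [2, 1, 5, 2, 1].
Step 2: syndromes of r = [3, 0, 10, 7, 9] (all sums mod 11).
  S_0 = Σ v_i r_i = 2·3 + 1·0 + 5·10 + 2·7 + 1·9 = 79 ≡ 2.
  S_1 = Σ v_i α_i r_i = 2·4·3 + 1·2·0 + 5·5·10 + 2·6·7 + 1·8·9 = 430 ≡ 1.
  α_i^2 mod 11 = [5, 4, 3, 3, 9].
  S_2 = Σ v_i α_i^2 r_i = 2·5·3 + 1·4·0 + 5·3·10 + 2·3·7 + 1·9·9 = 303 ≡ 6.
  S = (2, 1, 6) ≠ 0, so r is not a codeword (an error is present).
Step 3: locate the error. For a single error e at position i, S_ℓ = v_i·e·α_i^ℓ, so α_err = S_1/S_0.
  S_0^{−1} = 2^{−1} = 6 (mod 11), so α_err = 1·6 = 6 ≡ 6 = α_4. Error position i = 4.
  Consistency check: S_2/S_1 = 6·1 = 6 ≡ 6 = α_err ✓ (single-error assumption holds).
Step 4: error magnitude e = S_0/v_4 = S_0·∏_{j≠4}(α_4 − α_j) = 2·6 = 12 ≡ 1 (mod 11).
Step 5: correct position 4: c_4 = r_4 − e = 7 − 1 ≡ 6 (mod 11). Hence c = [3, 0, 10, 6, 9].
  Check: interpolating c through the α_i gives m(x) = 8 + 7·x (degree < 2) with m(α_i) = c_i for every i, so c is indeed a codeword.


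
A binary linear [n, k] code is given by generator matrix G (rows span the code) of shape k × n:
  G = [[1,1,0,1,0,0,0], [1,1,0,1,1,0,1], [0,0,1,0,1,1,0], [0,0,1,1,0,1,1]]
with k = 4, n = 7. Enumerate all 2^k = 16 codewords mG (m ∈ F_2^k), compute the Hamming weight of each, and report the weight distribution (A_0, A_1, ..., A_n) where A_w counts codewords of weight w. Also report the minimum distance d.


Weight distribution: A_0 = 1, A_1 = 1, A_2 = 2, A_3 = 4, A_4 = 3, A_5 = 3, A_6 = 2. Minimum distance d = 1.

Enumerate all 2^4 = 16 messages m ∈ F_2^4.
For each, compute codeword c = mG in F_2^7, then tally its weight.
  m = 0000 → c = 0000000, weight = 0.
  m = 1000 → c = 1101000, weight = 3.
  m = 0100 → c = 1101101, weight = 5.
  m = 1100 → c = 0000101, weight = 2.
  m = 0010 → c = 0010110, weight = 3.
  m = 1010 → c = 1111110, weight = 6.
  m = 0110 → c = 1111011, weight = 6.
  m = 1110 → c = 0010011, weight = 3.
  m = 0001 → c = 0011011, weight = 4.
  m = 1001 → c = 1110011, weight = 5.
  m = 0101 → c = 1110110, weight = 5.
  m = 1101 → c = 0011110, weight = 4.
  m = 0011 → c = 0001101, weight = 3.
  m = 1011 → c = 1100101, weight = 4.
  m = 0111 → c = 1100000, weight = 2.
  m = 1111 → c = 0001000, weight = 1.
Tally weights:
  weight 0: 1 codewords.
  weight 1: 1 codewords.
  weight 2: 2 codewords.
  weight 3: 4 codewords.
  weight 4: 3 codewords.
  weight 5: 3 codewords.
  weight 6: 2 codewords.
Minimum distance d = smallest w > 0 with A_w > 0 = 1.
Sanity: Σ A_w = 16 = 2^4 = 16 ✓.
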